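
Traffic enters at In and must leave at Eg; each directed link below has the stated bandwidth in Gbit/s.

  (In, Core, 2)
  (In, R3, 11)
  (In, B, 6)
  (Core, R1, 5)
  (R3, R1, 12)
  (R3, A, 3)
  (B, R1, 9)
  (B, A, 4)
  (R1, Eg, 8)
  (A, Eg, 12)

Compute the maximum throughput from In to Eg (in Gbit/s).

Augment In→Core→R1→Eg: bottleneck 2, flow now 2.
Augment In→R3→R1→Eg: bottleneck 6, flow now 8.
Augment In→R3→A→Eg: bottleneck 3, flow now 11.
Augment In→B→A→Eg: bottleneck 4, flow now 15.
No augmenting path remains; maximum flow = 15.
In the residual graph, reachable from In: {In, Core, R3, B, R1}.
Min-cut edges: R3→A (3), B→A (4), R1→Eg (8); capacity 3 + 4 + 8 = 15.
This cut is saturated, so no flow can exceed 15.

15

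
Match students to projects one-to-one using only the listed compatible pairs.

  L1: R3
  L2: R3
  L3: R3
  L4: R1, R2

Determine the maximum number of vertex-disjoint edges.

2

Unit-capacity flow: source→left, listed edges, right→sink; max matching = max flow.
Augmenting path L1→R3 (+1); matched 1.
Augmenting path L4→R1 (+1); matched 2.
No augmenting path remains; maximum matching = 2.
König certificate: {L4, R3} is a vertex cover of size 2 (every listed pair touches it), so no matching can be larger.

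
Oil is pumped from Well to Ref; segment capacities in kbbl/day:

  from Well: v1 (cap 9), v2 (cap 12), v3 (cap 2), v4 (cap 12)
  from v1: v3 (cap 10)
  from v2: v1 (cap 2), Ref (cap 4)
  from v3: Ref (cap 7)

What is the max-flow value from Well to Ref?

Augment Well→v2→Ref: bottleneck 4, flow now 4.
Augment Well→v3→Ref: bottleneck 2, flow now 6.
Augment Well→v1→v3→Ref: bottleneck 5, flow now 11.
No augmenting path remains; maximum flow = 11.
In the residual graph, reachable from Well: {Well, v1, v2, v3, v4}.
Min-cut edges: v2→Ref (4), v3→Ref (7); capacity 4 + 7 = 11.
This cut is saturated, so no flow can exceed 11.

11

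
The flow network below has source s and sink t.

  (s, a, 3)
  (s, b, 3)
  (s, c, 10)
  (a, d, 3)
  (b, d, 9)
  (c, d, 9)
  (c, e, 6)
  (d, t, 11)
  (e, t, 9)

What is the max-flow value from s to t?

16

Augment s→a→d→t: bottleneck 3, flow now 3.
Augment s→b→d→t: bottleneck 3, flow now 6.
Augment s→c→d→t: bottleneck 5, flow now 11.
Augment s→c→e→t: bottleneck 5, flow now 16.
No augmenting path remains; maximum flow = 16.
In the residual graph, reachable from s: {s}.
Min-cut edges: s→a (3), s→b (3), s→c (10); capacity 3 + 3 + 10 = 16.
This cut is saturated, so no flow can exceed 16.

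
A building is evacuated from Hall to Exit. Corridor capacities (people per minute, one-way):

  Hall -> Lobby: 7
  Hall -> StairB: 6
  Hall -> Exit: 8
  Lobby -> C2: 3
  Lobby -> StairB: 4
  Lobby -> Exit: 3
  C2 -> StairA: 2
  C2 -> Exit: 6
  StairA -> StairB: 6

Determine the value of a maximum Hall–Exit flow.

14

Augment Hall→Exit: bottleneck 8, flow now 8.
Augment Hall→Lobby→Exit: bottleneck 3, flow now 11.
Augment Hall→Lobby→C2→Exit: bottleneck 3, flow now 14.
No augmenting path remains; maximum flow = 14.
In the residual graph, reachable from Hall: {Hall, Lobby, StairB}.
Min-cut edges: Hall→Exit (8), Lobby→C2 (3), Lobby→Exit (3); capacity 8 + 3 + 3 = 14.
This cut is saturated, so no flow can exceed 14.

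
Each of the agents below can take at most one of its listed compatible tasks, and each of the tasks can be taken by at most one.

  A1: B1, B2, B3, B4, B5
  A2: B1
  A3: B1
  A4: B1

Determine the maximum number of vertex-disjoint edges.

2

Unit-capacity flow: source→left, listed edges, right→sink; max matching = max flow.
Augmenting path A1→B1 (+1); matched 1.
Augmenting path A2→B1→A1→B2 (+1); matched 2.
No augmenting path remains; maximum matching = 2.
König certificate: {A1, B1} is a vertex cover of size 2 (every listed pair touches it), so no matching can be larger.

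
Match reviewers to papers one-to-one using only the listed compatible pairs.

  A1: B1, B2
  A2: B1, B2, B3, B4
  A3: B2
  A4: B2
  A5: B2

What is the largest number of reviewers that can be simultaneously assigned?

3

Unit-capacity flow: source→left, listed edges, right→sink; max matching = max flow.
Augmenting path A1→B1 (+1); matched 1.
Augmenting path A2→B2 (+1); matched 2.
Augmenting path A3→B2→A2→B3 (+1); matched 3.
No augmenting path remains; maximum matching = 3.
König certificate: {A1, A2, B2} is a vertex cover of size 3 (every listed pair touches it), so no matching can be larger.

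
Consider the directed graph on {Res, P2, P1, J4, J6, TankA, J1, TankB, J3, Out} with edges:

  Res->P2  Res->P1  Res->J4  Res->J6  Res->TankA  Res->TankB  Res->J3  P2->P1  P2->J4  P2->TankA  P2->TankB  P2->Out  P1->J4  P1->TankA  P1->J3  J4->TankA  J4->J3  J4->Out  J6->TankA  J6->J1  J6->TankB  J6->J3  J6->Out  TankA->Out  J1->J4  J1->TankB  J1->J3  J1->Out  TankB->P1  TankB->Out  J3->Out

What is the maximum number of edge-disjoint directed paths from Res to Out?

6

Assign every edge capacity 1; by Menger, the answer equals the max flow.
Path Res→P2→Out (+1); total 1.
Path Res→J4→Out (+1); total 2.
Path Res→J6→Out (+1); total 3.
Path Res→TankA→Out (+1); total 4.
Path Res→TankB→Out (+1); total 5.
Path Res→J3→Out (+1); total 6.
No residual Res→Out path; max flow = 6.
Certifying cut of size 6: {J3→Out, J4→Out, Res→J6, Res→P2, Res→TankB, TankA→Out}.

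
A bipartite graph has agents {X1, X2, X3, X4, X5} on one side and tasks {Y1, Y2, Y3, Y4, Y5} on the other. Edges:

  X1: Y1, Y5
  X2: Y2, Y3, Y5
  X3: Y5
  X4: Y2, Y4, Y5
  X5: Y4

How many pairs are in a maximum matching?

5

Unit-capacity flow: source→left, listed edges, right→sink; max matching = max flow.
Augmenting path X1→Y1 (+1); matched 1.
Augmenting path X2→Y2 (+1); matched 2.
Augmenting path X3→Y5 (+1); matched 3.
Augmenting path X4→Y4 (+1); matched 4.
Augmenting path X5→Y4→X4→Y2→X2→Y3 (+1); matched 5.
No augmenting path remains; maximum matching = 5.
König certificate: {X1, X2, X3, X4, X5} is a vertex cover of size 5 (every listed pair touches it), so no matching can be larger.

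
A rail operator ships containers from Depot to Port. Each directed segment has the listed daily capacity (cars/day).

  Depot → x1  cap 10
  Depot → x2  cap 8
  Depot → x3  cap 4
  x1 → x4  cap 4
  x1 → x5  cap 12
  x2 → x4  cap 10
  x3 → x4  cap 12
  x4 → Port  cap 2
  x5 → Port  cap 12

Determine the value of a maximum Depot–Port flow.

12

Augment Depot→x1→x4→Port: bottleneck 2, flow now 2.
Augment Depot→x1→x5→Port: bottleneck 8, flow now 10.
Augment Depot→x2→x4→x1→x5→Port: bottleneck 2, flow now 12. (uses reverse residual edge)
No augmenting path remains; maximum flow = 12.
In the residual graph, reachable from Depot: {Depot, x2, x3, x4}.
Min-cut edges: Depot→x1 (10), x4→Port (2); capacity 10 + 2 = 12.
This cut is saturated, so no flow can exceed 12.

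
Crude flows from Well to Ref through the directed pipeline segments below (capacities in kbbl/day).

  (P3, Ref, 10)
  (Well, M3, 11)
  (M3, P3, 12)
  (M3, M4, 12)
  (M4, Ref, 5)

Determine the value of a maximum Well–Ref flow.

Augment Well→M3→M4→Ref: bottleneck 5, flow now 5.
Augment Well→M3→P3→Ref: bottleneck 6, flow now 11.
No augmenting path remains; maximum flow = 11.
In the residual graph, reachable from Well: {Well}.
Min-cut edges: Well→M3 (11); capacity 11 = 11.
This cut is saturated, so no flow can exceed 11.

11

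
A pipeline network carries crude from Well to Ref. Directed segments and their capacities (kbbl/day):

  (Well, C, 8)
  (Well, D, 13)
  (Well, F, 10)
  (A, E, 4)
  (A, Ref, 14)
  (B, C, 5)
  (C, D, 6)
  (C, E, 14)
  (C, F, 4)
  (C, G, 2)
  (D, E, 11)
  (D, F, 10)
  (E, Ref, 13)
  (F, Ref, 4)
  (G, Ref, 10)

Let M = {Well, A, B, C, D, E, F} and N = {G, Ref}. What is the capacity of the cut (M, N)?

33

Edges leaving {Well, A, B, C, D, E, F}: A→Ref (14), C→G (2), E→Ref (13), F→Ref (4).
Cut capacity = 14 + 2 + 13 + 4 = 33.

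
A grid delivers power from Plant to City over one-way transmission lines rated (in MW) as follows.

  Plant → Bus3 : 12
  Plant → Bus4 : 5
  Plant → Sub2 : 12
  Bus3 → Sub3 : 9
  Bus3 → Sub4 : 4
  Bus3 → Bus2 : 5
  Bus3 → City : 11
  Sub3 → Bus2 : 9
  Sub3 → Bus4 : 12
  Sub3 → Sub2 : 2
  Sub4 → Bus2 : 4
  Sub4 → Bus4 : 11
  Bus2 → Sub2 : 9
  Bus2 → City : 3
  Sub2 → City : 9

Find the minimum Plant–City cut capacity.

21

Augment Plant→Bus3→City: bottleneck 11, flow now 11.
Augment Plant→Sub2→City: bottleneck 9, flow now 20.
Augment Plant→Bus3→Bus2→City: bottleneck 1, flow now 21.
No augmenting path remains; maximum flow = 21.
By max-flow min-cut, the minimum cut capacity equals the max flow.
In the residual graph, reachable from Plant: {Plant, Bus4, Sub2}.
Min-cut edges: Plant→Bus3 (12), Sub2→City (9); capacity 12 + 9 = 21.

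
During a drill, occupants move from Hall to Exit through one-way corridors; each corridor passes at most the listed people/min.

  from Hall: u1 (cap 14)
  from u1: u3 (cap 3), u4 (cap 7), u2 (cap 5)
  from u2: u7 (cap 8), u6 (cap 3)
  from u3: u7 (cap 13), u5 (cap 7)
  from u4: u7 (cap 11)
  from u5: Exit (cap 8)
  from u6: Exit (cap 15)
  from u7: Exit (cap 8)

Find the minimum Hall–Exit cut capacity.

14

Augment Hall→u1→u2→u6→Exit: bottleneck 3, flow now 3.
Augment Hall→u1→u2→u7→Exit: bottleneck 2, flow now 5.
Augment Hall→u1→u3→u5→Exit: bottleneck 3, flow now 8.
Augment Hall→u1→u4→u7→Exit: bottleneck 6, flow now 14.
No augmenting path remains; maximum flow = 14.
By max-flow min-cut, the minimum cut capacity equals the max flow.
In the residual graph, reachable from Hall: {Hall}.
Min-cut edges: Hall→u1 (14); capacity 14 = 14.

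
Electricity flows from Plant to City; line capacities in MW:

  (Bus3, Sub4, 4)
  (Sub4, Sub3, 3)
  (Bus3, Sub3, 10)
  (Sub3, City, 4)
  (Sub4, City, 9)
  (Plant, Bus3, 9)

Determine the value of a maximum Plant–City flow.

Augment Plant→Bus3→Sub4→City: bottleneck 4, flow now 4.
Augment Plant→Bus3→Sub3→City: bottleneck 4, flow now 8.
No augmenting path remains; maximum flow = 8.
In the residual graph, reachable from Plant: {Plant, Bus3, Sub3}.
Min-cut edges: Bus3→Sub4 (4), Sub3→City (4); capacity 4 + 4 = 8.
This cut is saturated, so no flow can exceed 8.

8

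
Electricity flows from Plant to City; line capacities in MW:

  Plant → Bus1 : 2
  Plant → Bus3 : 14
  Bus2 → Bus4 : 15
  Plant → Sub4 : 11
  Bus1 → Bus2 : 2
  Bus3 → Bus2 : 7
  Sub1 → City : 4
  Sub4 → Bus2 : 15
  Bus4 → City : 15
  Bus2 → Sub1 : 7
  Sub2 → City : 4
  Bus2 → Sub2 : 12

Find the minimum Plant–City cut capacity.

20

Augment Plant→Bus3→Bus2→Sub2→City: bottleneck 4, flow now 4.
Augment Plant→Bus3→Bus2→Sub1→City: bottleneck 3, flow now 7.
Augment Plant→Bus1→Bus2→Sub1→City: bottleneck 1, flow now 8.
Augment Plant→Bus1→Bus2→Bus4→City: bottleneck 1, flow now 9.
Augment Plant→Sub4→Bus2→Bus4→City: bottleneck 11, flow now 20.
No augmenting path remains; maximum flow = 20.
By max-flow min-cut, the minimum cut capacity equals the max flow.
In the residual graph, reachable from Plant: {Plant, Bus3}.
Min-cut edges: Plant→Bus1 (2), Plant→Sub4 (11), Bus3→Bus2 (7); capacity 2 + 11 + 7 = 20.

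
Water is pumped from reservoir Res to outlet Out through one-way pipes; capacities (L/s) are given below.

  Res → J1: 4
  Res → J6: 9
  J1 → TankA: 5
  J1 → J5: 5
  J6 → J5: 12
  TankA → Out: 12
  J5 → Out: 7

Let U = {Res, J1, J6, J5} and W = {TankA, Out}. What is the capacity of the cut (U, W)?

12

Edges leaving {Res, J1, J6, J5}: J1→TankA (5), J5→Out (7).
Cut capacity = 5 + 7 = 12.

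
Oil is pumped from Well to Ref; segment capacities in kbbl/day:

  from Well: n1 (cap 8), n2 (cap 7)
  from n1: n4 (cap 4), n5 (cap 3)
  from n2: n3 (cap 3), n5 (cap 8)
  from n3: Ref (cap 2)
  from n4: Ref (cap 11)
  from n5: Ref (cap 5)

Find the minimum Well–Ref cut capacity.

11

Augment Well→n1→n4→Ref: bottleneck 4, flow now 4.
Augment Well→n1→n5→Ref: bottleneck 3, flow now 7.
Augment Well→n2→n3→Ref: bottleneck 2, flow now 9.
Augment Well→n2→n5→Ref: bottleneck 2, flow now 11.
No augmenting path remains; maximum flow = 11.
By max-flow min-cut, the minimum cut capacity equals the max flow.
In the residual graph, reachable from Well: {Well, n1, n2, n3, n5}.
Min-cut edges: n1→n4 (4), n3→Ref (2), n5→Ref (5); capacity 4 + 2 + 5 = 11.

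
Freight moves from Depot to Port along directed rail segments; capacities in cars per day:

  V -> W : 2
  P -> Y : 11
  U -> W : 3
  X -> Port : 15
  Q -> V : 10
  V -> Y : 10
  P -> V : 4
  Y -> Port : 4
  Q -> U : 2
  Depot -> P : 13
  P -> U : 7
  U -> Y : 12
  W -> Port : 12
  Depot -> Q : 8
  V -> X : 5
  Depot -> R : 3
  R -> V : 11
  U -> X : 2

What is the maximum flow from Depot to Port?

Augment Depot→P→Y→Port: bottleneck 4, flow now 4.
Augment Depot→P→U→W→Port: bottleneck 3, flow now 7.
Augment Depot→P→U→X→Port: bottleneck 2, flow now 9.
Augment Depot→P→V→W→Port: bottleneck 2, flow now 11.
Augment Depot→P→V→X→Port: bottleneck 2, flow now 13.
Augment Depot→Q→V→X→Port: bottleneck 3, flow now 16.
No augmenting path remains; maximum flow = 16.
In the residual graph, reachable from Depot: {Depot, P, Q, R, U, V, Y}.
Min-cut edges: U→W (3), U→X (2), V→W (2), V→X (5), Y→Port (4); capacity 3 + 2 + 2 + 5 + 4 = 16.
This cut is saturated, so no flow can exceed 16.

16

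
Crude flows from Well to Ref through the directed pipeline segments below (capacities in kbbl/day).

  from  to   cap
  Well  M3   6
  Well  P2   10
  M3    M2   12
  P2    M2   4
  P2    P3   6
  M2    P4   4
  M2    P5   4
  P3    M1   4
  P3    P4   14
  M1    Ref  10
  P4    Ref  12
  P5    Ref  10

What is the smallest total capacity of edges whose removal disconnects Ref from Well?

14

Augment Well→M3→M2→P4→Ref: bottleneck 4, flow now 4.
Augment Well→M3→M2→P5→Ref: bottleneck 2, flow now 6.
Augment Well→P2→M2→P5→Ref: bottleneck 2, flow now 8.
Augment Well→P2→P3→M1→Ref: bottleneck 4, flow now 12.
Augment Well→P2→P3→P4→Ref: bottleneck 2, flow now 14.
No augmenting path remains; maximum flow = 14.
By max-flow min-cut, the minimum cut capacity equals the max flow.
In the residual graph, reachable from Well: {Well, M3, P2, M2}.
Min-cut edges: P2→P3 (6), M2→P4 (4), M2→P5 (4); capacity 6 + 4 + 4 = 14.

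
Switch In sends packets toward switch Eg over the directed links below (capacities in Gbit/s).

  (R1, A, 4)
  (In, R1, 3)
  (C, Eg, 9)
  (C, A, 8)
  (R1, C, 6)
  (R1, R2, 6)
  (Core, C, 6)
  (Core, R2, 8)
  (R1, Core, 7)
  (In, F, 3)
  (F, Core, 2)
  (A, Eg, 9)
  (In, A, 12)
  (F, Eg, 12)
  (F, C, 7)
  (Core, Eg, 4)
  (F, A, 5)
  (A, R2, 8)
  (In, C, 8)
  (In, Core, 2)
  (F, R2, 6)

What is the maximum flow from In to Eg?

Augment In→F→Eg: bottleneck 3, flow now 3.
Augment In→Core→Eg: bottleneck 2, flow now 5.
Augment In→C→Eg: bottleneck 8, flow now 13.
Augment In→A→Eg: bottleneck 9, flow now 22.
Augment In→R1→Core→Eg: bottleneck 2, flow now 24.
Augment In→R1→C→Eg: bottleneck 1, flow now 25.
No augmenting path remains; maximum flow = 25.
In the residual graph, reachable from In: {In, A, R2}.
Min-cut edges: In→F (3), In→R1 (3), In→Core (2), In→C (8), A→Eg (9); capacity 3 + 3 + 2 + 8 + 9 = 25.
This cut is saturated, so no flow can exceed 25.

25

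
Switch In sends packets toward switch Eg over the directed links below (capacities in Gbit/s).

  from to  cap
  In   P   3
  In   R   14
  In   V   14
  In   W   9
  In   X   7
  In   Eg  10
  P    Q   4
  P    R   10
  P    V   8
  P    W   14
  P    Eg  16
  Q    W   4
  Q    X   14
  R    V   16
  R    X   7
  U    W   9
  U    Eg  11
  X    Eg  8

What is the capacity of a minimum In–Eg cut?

Augment In→Eg: bottleneck 10, flow now 10.
Augment In→P→Eg: bottleneck 3, flow now 13.
Augment In→X→Eg: bottleneck 7, flow now 20.
Augment In→R→X→Eg: bottleneck 1, flow now 21.
No augmenting path remains; maximum flow = 21.
By max-flow min-cut, the minimum cut capacity equals the max flow.
In the residual graph, reachable from In: {In, R, V, W, X}.
Min-cut edges: In→P (3), In→Eg (10), X→Eg (8); capacity 3 + 10 + 8 = 21.

21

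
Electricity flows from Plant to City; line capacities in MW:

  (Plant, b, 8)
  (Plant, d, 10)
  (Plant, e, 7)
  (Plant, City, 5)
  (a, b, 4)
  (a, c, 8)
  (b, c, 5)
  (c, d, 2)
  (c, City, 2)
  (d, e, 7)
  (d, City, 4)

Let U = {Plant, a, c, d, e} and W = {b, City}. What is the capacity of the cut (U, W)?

23

Edges leaving {Plant, a, c, d, e}: Plant→b (8), Plant→City (5), a→b (4), c→City (2), d→City (4).
Cut capacity = 8 + 5 + 4 + 2 + 4 = 23.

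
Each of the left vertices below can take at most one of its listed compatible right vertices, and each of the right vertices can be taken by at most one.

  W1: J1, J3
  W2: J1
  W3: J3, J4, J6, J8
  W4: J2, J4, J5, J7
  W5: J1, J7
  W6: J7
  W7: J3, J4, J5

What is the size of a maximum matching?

6

Unit-capacity flow: source→left, listed edges, right→sink; max matching = max flow.
Augmenting path W1→J1 (+1); matched 1.
Augmenting path W3→J3 (+1); matched 2.
Augmenting path W4→J2 (+1); matched 3.
Augmenting path W5→J7 (+1); matched 4.
Augmenting path W7→J4 (+1); matched 5.
Augmenting path W2→J1→W1→J3→W3→J6 (+1); matched 6.
No augmenting path remains; maximum matching = 6.
König certificate: {W1, W3, W4, W7, J1, J7} is a vertex cover of size 6 (every listed pair touches it), so no matching can be larger.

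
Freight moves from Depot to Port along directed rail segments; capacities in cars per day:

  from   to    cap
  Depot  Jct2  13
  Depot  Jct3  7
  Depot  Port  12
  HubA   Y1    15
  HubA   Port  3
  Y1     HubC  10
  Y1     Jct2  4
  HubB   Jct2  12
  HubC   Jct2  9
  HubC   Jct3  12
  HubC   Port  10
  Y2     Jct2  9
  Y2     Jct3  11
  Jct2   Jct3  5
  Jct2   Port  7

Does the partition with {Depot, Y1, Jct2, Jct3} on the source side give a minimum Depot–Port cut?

No — its capacity is 29, but the minimum cut has capacity 19.

Given cut capacity: 12 + 10 + 7 = 29.
Augment Depot→Port: bottleneck 12, flow now 12.
Augment Depot→Jct2→Port: bottleneck 7, flow now 19.
No augmenting path remains; maximum flow = 19.
In the residual graph, reachable from Depot: {Depot, Jct2, Jct3}.
Min-cut edges: Depot→Port (12), Jct2→Port (7); capacity 12 + 7 = 19.
Cut capacity 29 exceeds the max flow 19, so it is not minimum.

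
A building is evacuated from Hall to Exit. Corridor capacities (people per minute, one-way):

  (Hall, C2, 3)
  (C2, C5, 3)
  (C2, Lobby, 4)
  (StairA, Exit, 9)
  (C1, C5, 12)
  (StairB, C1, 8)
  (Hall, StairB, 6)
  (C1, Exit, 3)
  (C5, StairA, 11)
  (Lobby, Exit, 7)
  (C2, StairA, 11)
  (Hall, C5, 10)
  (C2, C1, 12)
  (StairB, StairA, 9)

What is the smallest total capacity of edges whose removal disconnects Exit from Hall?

15

Augment Hall→StairB→C1→Exit: bottleneck 3, flow now 3.
Augment Hall→StairB→StairA→Exit: bottleneck 3, flow now 6.
Augment Hall→C2→StairA→Exit: bottleneck 3, flow now 9.
Augment Hall→C5→StairA→Exit: bottleneck 3, flow now 12.
Augment Hall→C5→StairA→C2→Lobby→Exit: bottleneck 3, flow now 15. (uses reverse residual edge)
No augmenting path remains; maximum flow = 15.
By max-flow min-cut, the minimum cut capacity equals the max flow.
In the residual graph, reachable from Hall: {Hall, StairB, C5, C1, StairA}.
Min-cut edges: Hall→C2 (3), C1→Exit (3), StairA→Exit (9); capacity 3 + 3 + 9 = 15.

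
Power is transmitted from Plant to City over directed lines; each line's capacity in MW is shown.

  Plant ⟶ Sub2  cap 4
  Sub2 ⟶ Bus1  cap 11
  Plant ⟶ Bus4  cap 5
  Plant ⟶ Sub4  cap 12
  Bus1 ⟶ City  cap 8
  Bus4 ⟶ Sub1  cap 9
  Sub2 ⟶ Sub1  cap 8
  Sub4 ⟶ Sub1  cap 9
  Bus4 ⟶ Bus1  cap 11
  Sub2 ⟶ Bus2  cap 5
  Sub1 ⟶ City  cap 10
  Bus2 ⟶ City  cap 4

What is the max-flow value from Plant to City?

Augment Plant→Sub4→Sub1→City: bottleneck 9, flow now 9.
Augment Plant→Sub2→Sub1→City: bottleneck 1, flow now 10.
Augment Plant→Sub2→Bus1→City: bottleneck 3, flow now 13.
Augment Plant→Bus4→Bus1→City: bottleneck 5, flow now 18.
No augmenting path remains; maximum flow = 18.
In the residual graph, reachable from Plant: {Plant, Sub4}.
Min-cut edges: Plant→Sub2 (4), Plant→Bus4 (5), Sub4→Sub1 (9); capacity 4 + 5 + 9 = 18.
This cut is saturated, so no flow can exceed 18.

18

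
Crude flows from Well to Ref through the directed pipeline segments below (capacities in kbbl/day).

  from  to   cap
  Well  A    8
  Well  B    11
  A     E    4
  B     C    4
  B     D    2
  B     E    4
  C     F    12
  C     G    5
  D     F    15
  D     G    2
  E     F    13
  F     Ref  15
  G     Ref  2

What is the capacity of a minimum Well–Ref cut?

14

Augment Well→A→E→F→Ref: bottleneck 4, flow now 4.
Augment Well→B→C→F→Ref: bottleneck 4, flow now 8.
Augment Well→B→D→F→Ref: bottleneck 2, flow now 10.
Augment Well→B→E→F→Ref: bottleneck 4, flow now 14.
No augmenting path remains; maximum flow = 14.
By max-flow min-cut, the minimum cut capacity equals the max flow.
In the residual graph, reachable from Well: {Well, A, B}.
Min-cut edges: A→E (4), B→C (4), B→D (2), B→E (4); capacity 4 + 4 + 2 + 4 = 14.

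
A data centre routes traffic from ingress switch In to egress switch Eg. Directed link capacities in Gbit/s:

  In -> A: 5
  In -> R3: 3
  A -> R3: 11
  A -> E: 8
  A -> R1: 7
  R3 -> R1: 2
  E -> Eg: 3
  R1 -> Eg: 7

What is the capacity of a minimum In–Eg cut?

Augment In→A→E→Eg: bottleneck 3, flow now 3.
Augment In→A→R1→Eg: bottleneck 2, flow now 5.
Augment In→R3→R1→Eg: bottleneck 2, flow now 7.
No augmenting path remains; maximum flow = 7.
By max-flow min-cut, the minimum cut capacity equals the max flow.
In the residual graph, reachable from In: {In, R3}.
Min-cut edges: In→A (5), R3→R1 (2); capacity 5 + 2 = 7.

7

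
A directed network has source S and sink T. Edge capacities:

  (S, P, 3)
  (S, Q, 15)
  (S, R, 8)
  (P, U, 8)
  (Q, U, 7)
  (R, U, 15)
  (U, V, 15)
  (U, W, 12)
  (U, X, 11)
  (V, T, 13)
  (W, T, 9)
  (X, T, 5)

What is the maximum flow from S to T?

18

Augment S→P→U→V→T: bottleneck 3, flow now 3.
Augment S→Q→U→V→T: bottleneck 7, flow now 10.
Augment S→R→U→V→T: bottleneck 3, flow now 13.
Augment S→R→U→W→T: bottleneck 5, flow now 18.
No augmenting path remains; maximum flow = 18.
In the residual graph, reachable from S: {S, Q}.
Min-cut edges: S→P (3), S→R (8), Q→U (7); capacity 3 + 8 + 7 = 18.
This cut is saturated, so no flow can exceed 18.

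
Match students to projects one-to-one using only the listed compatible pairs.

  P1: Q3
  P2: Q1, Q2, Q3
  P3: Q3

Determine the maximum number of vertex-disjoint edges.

Unit-capacity flow: source→left, listed edges, right→sink; max matching = max flow.
Augmenting path P1→Q3 (+1); matched 1.
Augmenting path P2→Q1 (+1); matched 2.
No augmenting path remains; maximum matching = 2.
König certificate: {P2, Q3} is a vertex cover of size 2 (every listed pair touches it), so no matching can be larger.

2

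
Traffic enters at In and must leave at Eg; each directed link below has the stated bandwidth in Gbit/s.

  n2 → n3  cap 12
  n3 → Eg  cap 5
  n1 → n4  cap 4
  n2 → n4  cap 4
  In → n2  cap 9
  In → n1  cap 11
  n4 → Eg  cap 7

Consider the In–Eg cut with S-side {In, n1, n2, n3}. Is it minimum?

No — its capacity is 13, but the minimum cut has capacity 12.

Given cut capacity: 4 + 4 + 5 = 13.
Augment In→n1→n4→Eg: bottleneck 4, flow now 4.
Augment In→n2→n3→Eg: bottleneck 5, flow now 9.
Augment In→n2→n4→Eg: bottleneck 3, flow now 12.
No augmenting path remains; maximum flow = 12.
In the residual graph, reachable from In: {In, n1, n2, n3, n4}.
Min-cut edges: n3→Eg (5), n4→Eg (7); capacity 5 + 7 = 12.
Cut capacity 13 exceeds the max flow 12, so it is not minimum.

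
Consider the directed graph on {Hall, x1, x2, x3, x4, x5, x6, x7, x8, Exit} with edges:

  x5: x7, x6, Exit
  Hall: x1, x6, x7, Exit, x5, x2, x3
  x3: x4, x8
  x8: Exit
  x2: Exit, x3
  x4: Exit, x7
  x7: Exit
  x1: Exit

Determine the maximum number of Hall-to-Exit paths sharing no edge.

6

Assign every edge capacity 1; by Menger, the answer equals the max flow.
Path Hall→Exit (+1); total 1.
Path Hall→x1→Exit (+1); total 2.
Path Hall→x2→Exit (+1); total 3.
Path Hall→x5→Exit (+1); total 4.
Path Hall→x7→Exit (+1); total 5.
Path Hall→x3→x4→Exit (+1); total 6.
No residual Hall→Exit path; max flow = 6.
Certifying cut of size 6: {Hall→Exit, Hall→x1, Hall→x2, Hall→x3, Hall→x5, Hall→x7}.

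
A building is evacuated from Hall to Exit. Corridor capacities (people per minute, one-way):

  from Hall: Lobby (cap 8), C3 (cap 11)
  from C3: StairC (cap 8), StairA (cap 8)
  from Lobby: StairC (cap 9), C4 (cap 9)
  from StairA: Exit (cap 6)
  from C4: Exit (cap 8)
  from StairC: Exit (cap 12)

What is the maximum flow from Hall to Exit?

19

Augment Hall→C3→StairA→Exit: bottleneck 6, flow now 6.
Augment Hall→C3→StairC→Exit: bottleneck 5, flow now 11.
Augment Hall→Lobby→C4→Exit: bottleneck 8, flow now 19.
No augmenting path remains; maximum flow = 19.
In the residual graph, reachable from Hall: {Hall}.
Min-cut edges: Hall→C3 (11), Hall→Lobby (8); capacity 11 + 8 = 19.
This cut is saturated, so no flow can exceed 19.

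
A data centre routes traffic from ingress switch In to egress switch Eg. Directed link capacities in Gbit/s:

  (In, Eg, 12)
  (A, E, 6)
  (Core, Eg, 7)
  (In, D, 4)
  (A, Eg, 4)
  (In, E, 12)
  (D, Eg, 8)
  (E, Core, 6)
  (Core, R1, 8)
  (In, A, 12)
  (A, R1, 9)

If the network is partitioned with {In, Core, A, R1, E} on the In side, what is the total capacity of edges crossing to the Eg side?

27

Edges leaving {In, Core, A, R1, E}: In→D (4), In→Eg (12), Core→Eg (7), A→Eg (4).
Cut capacity = 4 + 12 + 7 + 4 = 27.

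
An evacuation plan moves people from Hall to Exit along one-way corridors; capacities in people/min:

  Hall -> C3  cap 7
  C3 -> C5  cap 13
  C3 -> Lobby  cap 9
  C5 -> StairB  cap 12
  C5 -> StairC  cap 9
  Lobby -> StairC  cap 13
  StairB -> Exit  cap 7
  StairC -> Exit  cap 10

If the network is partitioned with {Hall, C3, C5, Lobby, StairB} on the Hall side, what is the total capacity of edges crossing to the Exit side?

Edges leaving {Hall, C3, C5, Lobby, StairB}: C5→StairC (9), Lobby→StairC (13), StairB→Exit (7).
Cut capacity = 9 + 13 + 7 = 29.

29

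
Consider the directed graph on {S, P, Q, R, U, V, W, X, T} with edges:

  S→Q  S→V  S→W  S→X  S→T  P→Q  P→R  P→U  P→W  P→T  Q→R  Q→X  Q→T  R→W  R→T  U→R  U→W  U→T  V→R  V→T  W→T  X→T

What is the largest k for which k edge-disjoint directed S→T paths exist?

5

Assign every edge capacity 1; by Menger, the answer equals the max flow.
Path S→T (+1); total 1.
Path S→Q→T (+1); total 2.
Path S→V→T (+1); total 3.
Path S→W→T (+1); total 4.
Path S→X→T (+1); total 5.
No residual S→T path; max flow = 5.
Certifying cut of size 5: {S→Q, S→T, S→V, S→W, S→X}.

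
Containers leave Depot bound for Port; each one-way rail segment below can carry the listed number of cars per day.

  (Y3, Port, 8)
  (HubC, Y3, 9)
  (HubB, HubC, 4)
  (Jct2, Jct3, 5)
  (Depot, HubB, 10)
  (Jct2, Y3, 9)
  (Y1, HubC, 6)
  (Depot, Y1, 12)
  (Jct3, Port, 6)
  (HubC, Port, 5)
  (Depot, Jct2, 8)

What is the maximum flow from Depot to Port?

Augment Depot→HubB→HubC→Port: bottleneck 4, flow now 4.
Augment Depot→Y1→HubC→Port: bottleneck 1, flow now 5.
Augment Depot→Jct2→Jct3→Port: bottleneck 5, flow now 10.
Augment Depot→Jct2→Y3→Port: bottleneck 3, flow now 13.
Augment Depot→Y1→HubC→Y3→Port: bottleneck 5, flow now 18.
No augmenting path remains; maximum flow = 18.
In the residual graph, reachable from Depot: {Depot, HubB, Y1}.
Min-cut edges: Depot→Jct2 (8), HubB→HubC (4), Y1→HubC (6); capacity 8 + 4 + 6 = 18.
This cut is saturated, so no flow can exceed 18.

18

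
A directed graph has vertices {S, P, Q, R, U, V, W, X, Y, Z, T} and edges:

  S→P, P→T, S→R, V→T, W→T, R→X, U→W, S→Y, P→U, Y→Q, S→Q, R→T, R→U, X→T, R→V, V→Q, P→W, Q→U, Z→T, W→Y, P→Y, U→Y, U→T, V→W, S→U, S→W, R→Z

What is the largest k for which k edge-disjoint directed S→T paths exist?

4

Assign every edge capacity 1; by Menger, the answer equals the max flow.
Path S→P→T (+1); total 1.
Path S→R→T (+1); total 2.
Path S→U→T (+1); total 3.
Path S→W→T (+1); total 4.
No residual S→T path; max flow = 4.
Certifying cut of size 4: {S→P, S→R, U→T, W→T}.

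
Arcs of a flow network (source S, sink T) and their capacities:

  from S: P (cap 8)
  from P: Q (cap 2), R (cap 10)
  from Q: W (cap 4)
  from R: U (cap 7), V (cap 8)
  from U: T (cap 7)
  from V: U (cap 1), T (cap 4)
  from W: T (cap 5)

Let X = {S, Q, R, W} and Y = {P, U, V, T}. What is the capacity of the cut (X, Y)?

Edges leaving {S, Q, R, W}: S→P (8), R→U (7), R→V (8), W→T (5).
Cut capacity = 8 + 7 + 8 + 5 = 28.

28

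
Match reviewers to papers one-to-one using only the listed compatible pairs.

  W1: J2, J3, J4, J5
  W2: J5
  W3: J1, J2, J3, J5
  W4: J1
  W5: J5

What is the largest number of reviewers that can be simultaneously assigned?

Unit-capacity flow: source→left, listed edges, right→sink; max matching = max flow.
Augmenting path W1→J2 (+1); matched 1.
Augmenting path W2→J5 (+1); matched 2.
Augmenting path W3→J1 (+1); matched 3.
Augmenting path W4→J1→W3→J3 (+1); matched 4.
No augmenting path remains; maximum matching = 4.
König certificate: {W1, W3, W4, J5} is a vertex cover of size 4 (every listed pair touches it), so no matching can be larger.

4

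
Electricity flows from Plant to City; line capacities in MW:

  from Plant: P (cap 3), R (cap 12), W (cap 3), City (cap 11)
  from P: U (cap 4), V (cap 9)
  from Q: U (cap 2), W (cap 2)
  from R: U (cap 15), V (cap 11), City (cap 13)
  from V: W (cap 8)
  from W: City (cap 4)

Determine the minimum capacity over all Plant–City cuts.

Augment Plant→City: bottleneck 11, flow now 11.
Augment Plant→R→City: bottleneck 12, flow now 23.
Augment Plant→W→City: bottleneck 3, flow now 26.
Augment Plant→P→V→W→City: bottleneck 1, flow now 27.
No augmenting path remains; maximum flow = 27.
By max-flow min-cut, the minimum cut capacity equals the max flow.
In the residual graph, reachable from Plant: {Plant, P, U, V, W}.
Min-cut edges: Plant→R (12), Plant→City (11), W→City (4); capacity 12 + 11 + 4 = 27.

27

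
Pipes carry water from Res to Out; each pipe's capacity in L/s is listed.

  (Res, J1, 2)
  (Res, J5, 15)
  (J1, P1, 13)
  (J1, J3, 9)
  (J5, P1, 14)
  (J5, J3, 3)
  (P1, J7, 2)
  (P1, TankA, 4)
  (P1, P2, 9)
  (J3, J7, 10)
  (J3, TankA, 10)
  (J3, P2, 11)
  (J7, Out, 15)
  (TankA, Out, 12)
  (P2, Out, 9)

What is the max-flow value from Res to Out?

Augment Res→J1→P1→J7→Out: bottleneck 2, flow now 2.
Augment Res→J5→P1→TankA→Out: bottleneck 4, flow now 6.
Augment Res→J5→P1→P2→Out: bottleneck 9, flow now 15.
Augment Res→J5→J3→J7→Out: bottleneck 2, flow now 17.
No augmenting path remains; maximum flow = 17.
In the residual graph, reachable from Res: {Res}.
Min-cut edges: Res→J1 (2), Res→J5 (15); capacity 2 + 15 = 17.
This cut is saturated, so no flow can exceed 17.

17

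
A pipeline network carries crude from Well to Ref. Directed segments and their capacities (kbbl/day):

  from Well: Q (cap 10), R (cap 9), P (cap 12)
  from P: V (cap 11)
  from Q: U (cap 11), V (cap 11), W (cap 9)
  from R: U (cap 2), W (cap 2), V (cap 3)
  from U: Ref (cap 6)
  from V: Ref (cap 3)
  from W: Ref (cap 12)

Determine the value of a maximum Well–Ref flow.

Augment Well→P→V→Ref: bottleneck 3, flow now 3.
Augment Well→Q→U→Ref: bottleneck 6, flow now 9.
Augment Well→Q→W→Ref: bottleneck 4, flow now 13.
Augment Well→R→W→Ref: bottleneck 2, flow now 15.
Augment Well→R→U→Q→W→Ref: bottleneck 2, flow now 17. (uses reverse residual edge)
No augmenting path remains; maximum flow = 17.
In the residual graph, reachable from Well: {Well, P, R, V}.
Min-cut edges: Well→Q (10), R→U (2), R→W (2), V→Ref (3); capacity 10 + 2 + 2 + 3 = 17.
This cut is saturated, so no flow can exceed 17.

17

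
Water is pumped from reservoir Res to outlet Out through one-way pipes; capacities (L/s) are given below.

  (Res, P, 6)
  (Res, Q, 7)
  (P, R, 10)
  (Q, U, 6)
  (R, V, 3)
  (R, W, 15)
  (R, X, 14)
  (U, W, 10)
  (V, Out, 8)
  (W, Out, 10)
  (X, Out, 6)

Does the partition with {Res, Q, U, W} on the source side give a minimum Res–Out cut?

Given cut capacity: 6 + 10 = 16.
Augment Res→P→R→V→Out: bottleneck 3, flow now 3.
Augment Res→P→R→W→Out: bottleneck 3, flow now 6.
Augment Res→Q→U→W→Out: bottleneck 6, flow now 12.
No augmenting path remains; maximum flow = 12.
In the residual graph, reachable from Res: {Res, Q}.
Min-cut edges: Res→P (6), Q→U (6); capacity 6 + 6 = 12.
Cut capacity 16 exceeds the max flow 12, so it is not minimum.

No — its capacity is 16, but the minimum cut has capacity 12.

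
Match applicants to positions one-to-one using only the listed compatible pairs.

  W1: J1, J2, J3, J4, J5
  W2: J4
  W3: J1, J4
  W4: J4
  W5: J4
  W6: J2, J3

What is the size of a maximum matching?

4

Unit-capacity flow: source→left, listed edges, right→sink; max matching = max flow.
Augmenting path W1→J1 (+1); matched 1.
Augmenting path W2→J4 (+1); matched 2.
Augmenting path W6→J2 (+1); matched 3.
Augmenting path W3→J1→W1→J3 (+1); matched 4.
No augmenting path remains; maximum matching = 4.
König certificate: {W1, W3, W6, J4} is a vertex cover of size 4 (every listed pair touches it), so no matching can be larger.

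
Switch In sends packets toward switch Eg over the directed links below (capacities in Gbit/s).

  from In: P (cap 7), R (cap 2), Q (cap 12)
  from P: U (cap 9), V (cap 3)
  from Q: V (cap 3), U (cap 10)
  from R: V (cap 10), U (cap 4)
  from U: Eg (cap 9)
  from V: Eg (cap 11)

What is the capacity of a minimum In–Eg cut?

Augment In→P→U→Eg: bottleneck 7, flow now 7.
Augment In→Q→U→Eg: bottleneck 2, flow now 9.
Augment In→Q→V→Eg: bottleneck 3, flow now 12.
Augment In→R→V→Eg: bottleneck 2, flow now 14.
Augment In→Q→U→P→V→Eg: bottleneck 3, flow now 17. (uses reverse residual edge)
No augmenting path remains; maximum flow = 17.
By max-flow min-cut, the minimum cut capacity equals the max flow.
In the residual graph, reachable from In: {In, P, Q, U}.
Min-cut edges: In→R (2), P→V (3), Q→V (3), U→Eg (9); capacity 2 + 3 + 3 + 9 = 17.

17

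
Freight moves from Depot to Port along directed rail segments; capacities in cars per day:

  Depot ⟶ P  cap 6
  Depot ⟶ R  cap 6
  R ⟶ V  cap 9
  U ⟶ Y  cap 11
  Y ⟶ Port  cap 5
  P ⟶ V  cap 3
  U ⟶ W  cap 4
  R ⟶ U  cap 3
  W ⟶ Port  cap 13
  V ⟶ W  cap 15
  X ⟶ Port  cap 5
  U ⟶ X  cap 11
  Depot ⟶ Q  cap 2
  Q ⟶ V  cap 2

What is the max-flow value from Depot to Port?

11

Augment Depot→P→V→W→Port: bottleneck 3, flow now 3.
Augment Depot→Q→V→W→Port: bottleneck 2, flow now 5.
Augment Depot→R→U→W→Port: bottleneck 3, flow now 8.
Augment Depot→R→V→W→Port: bottleneck 3, flow now 11.
No augmenting path remains; maximum flow = 11.
In the residual graph, reachable from Depot: {Depot, P}.
Min-cut edges: Depot→Q (2), Depot→R (6), P→V (3); capacity 2 + 6 + 3 = 11.
This cut is saturated, so no flow can exceed 11.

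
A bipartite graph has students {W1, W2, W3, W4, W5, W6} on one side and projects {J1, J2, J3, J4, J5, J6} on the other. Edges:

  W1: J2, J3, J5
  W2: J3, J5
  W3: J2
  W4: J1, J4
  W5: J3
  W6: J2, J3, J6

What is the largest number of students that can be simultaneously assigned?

Unit-capacity flow: source→left, listed edges, right→sink; max matching = max flow.
Augmenting path W1→J2 (+1); matched 1.
Augmenting path W2→J3 (+1); matched 2.
Augmenting path W4→J1 (+1); matched 3.
Augmenting path W6→J6 (+1); matched 4.
Augmenting path W3→J2→W1→J5 (+1); matched 5.
No augmenting path remains; maximum matching = 5.
König certificate: {W4, W6, J2, J3, J5} is a vertex cover of size 5 (every listed pair touches it), so no matching can be larger.

5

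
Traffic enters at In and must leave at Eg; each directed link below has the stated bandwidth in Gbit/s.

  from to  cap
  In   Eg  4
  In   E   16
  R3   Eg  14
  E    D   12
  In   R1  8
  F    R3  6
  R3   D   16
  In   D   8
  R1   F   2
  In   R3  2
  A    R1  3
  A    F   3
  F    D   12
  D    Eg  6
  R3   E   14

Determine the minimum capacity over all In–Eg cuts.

14

Augment In→Eg: bottleneck 4, flow now 4.
Augment In→R3→Eg: bottleneck 2, flow now 6.
Augment In→D→Eg: bottleneck 6, flow now 12.
Augment In→R1→F→R3→Eg: bottleneck 2, flow now 14.
No augmenting path remains; maximum flow = 14.
By max-flow min-cut, the minimum cut capacity equals the max flow.
In the residual graph, reachable from In: {In, R1, E, D}.
Min-cut edges: In→R3 (2), In→Eg (4), R1→F (2), D→Eg (6); capacity 2 + 4 + 2 + 6 = 14.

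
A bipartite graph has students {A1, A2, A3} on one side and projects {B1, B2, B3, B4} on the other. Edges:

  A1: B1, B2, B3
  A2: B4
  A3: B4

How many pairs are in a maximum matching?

Unit-capacity flow: source→left, listed edges, right→sink; max matching = max flow.
Augmenting path A1→B1 (+1); matched 1.
Augmenting path A2→B4 (+1); matched 2.
No augmenting path remains; maximum matching = 2.
König certificate: {A1, B4} is a vertex cover of size 2 (every listed pair touches it), so no matching can be larger.

2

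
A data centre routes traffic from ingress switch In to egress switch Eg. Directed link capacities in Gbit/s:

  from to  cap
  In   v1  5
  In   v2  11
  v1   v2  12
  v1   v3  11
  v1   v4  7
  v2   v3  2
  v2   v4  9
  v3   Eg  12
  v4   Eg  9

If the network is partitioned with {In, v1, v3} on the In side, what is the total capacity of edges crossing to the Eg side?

Edges leaving {In, v1, v3}: In→v2 (11), v1→v2 (12), v1→v4 (7), v3→Eg (12).
Cut capacity = 11 + 12 + 7 + 12 = 42.

42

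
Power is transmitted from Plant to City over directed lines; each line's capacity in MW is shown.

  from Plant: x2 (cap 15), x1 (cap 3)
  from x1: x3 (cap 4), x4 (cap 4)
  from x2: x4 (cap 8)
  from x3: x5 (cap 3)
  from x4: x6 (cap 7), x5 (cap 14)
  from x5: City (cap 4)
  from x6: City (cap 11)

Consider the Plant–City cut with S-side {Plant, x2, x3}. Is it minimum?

Given cut capacity: 3 + 8 + 3 = 14.
Augment Plant→x1→x3→x5→City: bottleneck 3, flow now 3.
Augment Plant→x2→x4→x5→City: bottleneck 1, flow now 4.
Augment Plant→x2→x4→x6→City: bottleneck 7, flow now 11.
No augmenting path remains; maximum flow = 11.
In the residual graph, reachable from Plant: {Plant, x2}.
Min-cut edges: Plant→x1 (3), x2→x4 (8); capacity 3 + 8 = 11.
Cut capacity 14 exceeds the max flow 11, so it is not minimum.

No — its capacity is 14, but the minimum cut has capacity 11.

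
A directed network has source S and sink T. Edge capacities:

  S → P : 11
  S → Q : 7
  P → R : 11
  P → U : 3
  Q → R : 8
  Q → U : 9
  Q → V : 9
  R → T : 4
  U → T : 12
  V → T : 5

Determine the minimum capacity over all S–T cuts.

14

Augment S→P→R→T: bottleneck 4, flow now 4.
Augment S→P→U→T: bottleneck 3, flow now 7.
Augment S→Q→U→T: bottleneck 7, flow now 14.
No augmenting path remains; maximum flow = 14.
By max-flow min-cut, the minimum cut capacity equals the max flow.
In the residual graph, reachable from S: {S, P, R}.
Min-cut edges: S→Q (7), P→U (3), R→T (4); capacity 7 + 3 + 4 = 14.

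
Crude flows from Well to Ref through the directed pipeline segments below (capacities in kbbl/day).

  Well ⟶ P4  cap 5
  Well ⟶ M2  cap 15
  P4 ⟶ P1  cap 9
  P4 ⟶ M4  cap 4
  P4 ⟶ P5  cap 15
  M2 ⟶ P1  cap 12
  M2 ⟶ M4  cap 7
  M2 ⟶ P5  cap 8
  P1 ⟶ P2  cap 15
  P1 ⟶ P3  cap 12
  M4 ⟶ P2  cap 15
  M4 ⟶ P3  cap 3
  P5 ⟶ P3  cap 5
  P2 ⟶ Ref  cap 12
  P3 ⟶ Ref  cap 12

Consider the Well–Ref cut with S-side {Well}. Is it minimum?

Yes — it is a minimum cut (capacity 20).

Given cut capacity: 5 + 15 = 20.
Augment Well→P4→P1→P2→Ref: bottleneck 5, flow now 5.
Augment Well→M2→P1→P2→Ref: bottleneck 7, flow now 12.
Augment Well→M2→P1→P3→Ref: bottleneck 5, flow now 17.
Augment Well→M2→M4→P3→Ref: bottleneck 3, flow now 20.
No augmenting path remains; maximum flow = 20.
Cut capacity 20 equals the max flow, so it is a minimum cut.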